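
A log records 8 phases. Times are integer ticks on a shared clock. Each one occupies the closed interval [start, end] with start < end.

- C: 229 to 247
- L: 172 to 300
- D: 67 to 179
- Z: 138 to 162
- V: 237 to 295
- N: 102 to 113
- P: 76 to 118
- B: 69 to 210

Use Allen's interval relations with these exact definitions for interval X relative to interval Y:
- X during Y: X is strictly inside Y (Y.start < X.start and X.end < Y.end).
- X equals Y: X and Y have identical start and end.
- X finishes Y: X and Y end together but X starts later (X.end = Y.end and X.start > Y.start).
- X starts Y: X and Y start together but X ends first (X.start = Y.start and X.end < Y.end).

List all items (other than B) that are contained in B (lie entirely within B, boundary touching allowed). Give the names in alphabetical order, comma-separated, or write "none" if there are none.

N, P, Z

Target B = [69, 210].
C [229, 247] → after → no.
D [67, 179] → overlaps → no.
L [172, 300] → overlapped-by → no.
N [102, 113] → during → yes.
P [76, 118] → during → yes.
V [237, 295] → after → no.
Z [138, 162] → during → yes.
Result: N, P, Z.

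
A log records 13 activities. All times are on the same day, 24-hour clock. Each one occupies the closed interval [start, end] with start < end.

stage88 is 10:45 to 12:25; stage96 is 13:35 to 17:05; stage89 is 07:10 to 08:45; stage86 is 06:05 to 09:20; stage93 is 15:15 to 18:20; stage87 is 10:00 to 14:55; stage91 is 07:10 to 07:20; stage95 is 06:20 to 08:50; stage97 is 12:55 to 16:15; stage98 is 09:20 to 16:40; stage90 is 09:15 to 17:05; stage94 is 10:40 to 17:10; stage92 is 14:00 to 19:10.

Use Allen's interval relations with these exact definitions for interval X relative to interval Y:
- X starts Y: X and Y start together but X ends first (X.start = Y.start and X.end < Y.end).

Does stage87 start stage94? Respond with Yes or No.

No

stage87 = [10:00, 14:55], stage94 = [10:40, 17:10].
Actual relation of stage87 to stage94: overlaps.
Asked whether 'starts' holds → No.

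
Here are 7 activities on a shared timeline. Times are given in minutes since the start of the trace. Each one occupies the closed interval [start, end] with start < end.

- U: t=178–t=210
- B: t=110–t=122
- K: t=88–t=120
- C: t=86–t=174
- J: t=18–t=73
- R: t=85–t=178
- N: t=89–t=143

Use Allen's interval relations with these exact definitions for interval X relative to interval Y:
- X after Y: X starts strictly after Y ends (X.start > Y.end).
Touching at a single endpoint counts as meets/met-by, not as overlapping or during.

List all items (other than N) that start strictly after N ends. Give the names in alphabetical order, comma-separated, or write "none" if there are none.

Target N = [t=89, t=143].
B [t=110, t=122] → during → no.
C [t=86, t=174] → contains → no.
J [t=18, t=73] → before → no.
K [t=88, t=120] → overlaps → no.
R [t=85, t=178] → contains → no.
U [t=178, t=210] → after → yes.
Result: U.

U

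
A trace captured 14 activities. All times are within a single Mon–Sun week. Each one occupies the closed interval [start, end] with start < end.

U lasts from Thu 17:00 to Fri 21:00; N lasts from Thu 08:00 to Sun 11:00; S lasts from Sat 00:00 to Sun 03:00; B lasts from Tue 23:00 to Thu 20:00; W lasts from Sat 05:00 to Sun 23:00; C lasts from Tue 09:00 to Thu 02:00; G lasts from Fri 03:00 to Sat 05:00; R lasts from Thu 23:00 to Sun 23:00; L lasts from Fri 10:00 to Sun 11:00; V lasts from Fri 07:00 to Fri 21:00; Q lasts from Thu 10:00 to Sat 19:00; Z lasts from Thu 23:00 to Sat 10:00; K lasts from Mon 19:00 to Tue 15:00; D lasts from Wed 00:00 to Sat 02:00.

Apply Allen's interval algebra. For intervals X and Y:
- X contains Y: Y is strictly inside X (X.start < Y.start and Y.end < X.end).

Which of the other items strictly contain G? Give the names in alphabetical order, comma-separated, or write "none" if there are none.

N, Q, R, Z

Target G = [Fri 03:00, Sat 05:00].
B [Tue 23:00, Thu 20:00] → before → no.
C [Tue 09:00, Thu 02:00] → before → no.
D [Wed 00:00, Sat 02:00] → overlaps → no.
K [Mon 19:00, Tue 15:00] → before → no.
L [Fri 10:00, Sun 11:00] → overlapped-by → no.
N [Thu 08:00, Sun 11:00] → contains → yes.
Q [Thu 10:00, Sat 19:00] → contains → yes.
R [Thu 23:00, Sun 23:00] → contains → yes.
S [Sat 00:00, Sun 03:00] → overlapped-by → no.
U [Thu 17:00, Fri 21:00] → overlaps → no.
V [Fri 07:00, Fri 21:00] → during → no.
W [Sat 05:00, Sun 23:00] → met-by → no.
Z [Thu 23:00, Sat 10:00] → contains → yes.
Result: N, Q, R, Z.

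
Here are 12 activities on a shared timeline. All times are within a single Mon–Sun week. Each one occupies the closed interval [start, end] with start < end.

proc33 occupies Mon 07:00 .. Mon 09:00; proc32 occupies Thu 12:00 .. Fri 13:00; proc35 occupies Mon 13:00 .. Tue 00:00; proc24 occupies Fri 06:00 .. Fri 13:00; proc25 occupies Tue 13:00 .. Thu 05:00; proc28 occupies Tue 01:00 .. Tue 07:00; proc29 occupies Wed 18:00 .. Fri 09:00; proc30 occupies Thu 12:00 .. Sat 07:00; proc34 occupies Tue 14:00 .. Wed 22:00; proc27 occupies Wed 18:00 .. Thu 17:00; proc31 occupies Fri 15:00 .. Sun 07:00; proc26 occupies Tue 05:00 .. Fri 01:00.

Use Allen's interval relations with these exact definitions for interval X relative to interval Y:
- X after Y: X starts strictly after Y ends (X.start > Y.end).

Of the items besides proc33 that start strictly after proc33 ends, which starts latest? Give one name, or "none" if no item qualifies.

Target proc33 = [Mon 07:00, Mon 09:00].
proc24 [Fri 06:00, Fri 13:00] → after → candidate.
proc25 [Tue 13:00, Thu 05:00] → after → candidate.
proc26 [Tue 05:00, Fri 01:00] → after → candidate.
proc27 [Wed 18:00, Thu 17:00] → after → candidate.
proc28 [Tue 01:00, Tue 07:00] → after → candidate.
proc29 [Wed 18:00, Fri 09:00] → after → candidate.
proc30 [Thu 12:00, Sat 07:00] → after → candidate.
proc31 [Fri 15:00, Sun 07:00] → after → candidate.
proc32 [Thu 12:00, Fri 13:00] → after → candidate.
proc34 [Tue 14:00, Wed 22:00] → after → candidate.
proc35 [Mon 13:00, Tue 00:00] → after → candidate.
Among candidates, latest start is Fri 15:00 → proc31.

proc31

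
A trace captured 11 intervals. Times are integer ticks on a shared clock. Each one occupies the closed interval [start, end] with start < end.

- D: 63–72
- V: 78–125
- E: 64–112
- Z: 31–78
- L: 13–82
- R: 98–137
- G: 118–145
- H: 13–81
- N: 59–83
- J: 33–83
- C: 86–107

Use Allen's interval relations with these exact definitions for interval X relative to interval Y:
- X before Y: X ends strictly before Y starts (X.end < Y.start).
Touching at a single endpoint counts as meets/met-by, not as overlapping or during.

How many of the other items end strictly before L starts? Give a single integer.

0

Target L = [13, 82].
C [86, 107] → after → no.
D [63, 72] → during → no.
E [64, 112] → overlapped-by → no.
G [118, 145] → after → no.
H [13, 81] → starts → no.
J [33, 83] → overlapped-by → no.
N [59, 83] → overlapped-by → no.
R [98, 137] → after → no.
V [78, 125] → overlapped-by → no.
Z [31, 78] → during → no.
Total: 0.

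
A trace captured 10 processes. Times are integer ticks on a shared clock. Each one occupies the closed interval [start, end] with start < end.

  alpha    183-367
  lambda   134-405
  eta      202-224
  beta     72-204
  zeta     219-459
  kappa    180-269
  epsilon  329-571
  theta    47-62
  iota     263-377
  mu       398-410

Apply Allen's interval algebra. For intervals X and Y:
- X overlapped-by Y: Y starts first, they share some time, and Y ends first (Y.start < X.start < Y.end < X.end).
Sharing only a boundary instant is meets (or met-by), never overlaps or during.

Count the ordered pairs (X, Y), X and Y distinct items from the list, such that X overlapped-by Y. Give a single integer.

16

Checking all 90 ordered pairs for relation 'overlapped-by'; matching pairs in alphabetical order:
(alpha, beta): alpha overlapped-by beta ✓
(alpha, kappa): alpha overlapped-by kappa ✓
(epsilon, alpha): epsilon overlapped-by alpha ✓
(epsilon, iota): epsilon overlapped-by iota ✓
(epsilon, lambda): epsilon overlapped-by lambda ✓
(epsilon, zeta): epsilon overlapped-by zeta ✓
(eta, beta): eta overlapped-by beta ✓
(iota, alpha): iota overlapped-by alpha ✓
(iota, kappa): iota overlapped-by kappa ✓
(kappa, beta): kappa overlapped-by beta ✓
(lambda, beta): lambda overlapped-by beta ✓
(mu, lambda): mu overlapped-by lambda ✓
(zeta, alpha): zeta overlapped-by alpha ✓
(zeta, eta): zeta overlapped-by eta ✓
(zeta, kappa): zeta overlapped-by kappa ✓
(zeta, lambda): zeta overlapped-by lambda ✓
Count: 16.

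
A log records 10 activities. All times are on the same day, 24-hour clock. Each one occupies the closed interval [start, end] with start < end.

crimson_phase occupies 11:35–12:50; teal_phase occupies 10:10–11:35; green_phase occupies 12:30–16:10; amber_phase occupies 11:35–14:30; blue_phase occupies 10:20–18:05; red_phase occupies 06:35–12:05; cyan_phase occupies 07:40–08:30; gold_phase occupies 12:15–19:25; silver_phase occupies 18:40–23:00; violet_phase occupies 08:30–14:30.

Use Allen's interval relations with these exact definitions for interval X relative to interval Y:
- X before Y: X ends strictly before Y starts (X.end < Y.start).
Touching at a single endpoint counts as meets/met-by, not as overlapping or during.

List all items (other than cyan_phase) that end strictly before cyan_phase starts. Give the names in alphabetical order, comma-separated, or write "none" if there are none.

none

Target cyan_phase = [07:40, 08:30].
amber_phase [11:35, 14:30] → after → no.
blue_phase [10:20, 18:05] → after → no.
crimson_phase [11:35, 12:50] → after → no.
gold_phase [12:15, 19:25] → after → no.
green_phase [12:30, 16:10] → after → no.
red_phase [06:35, 12:05] → contains → no.
silver_phase [18:40, 23:00] → after → no.
teal_phase [10:10, 11:35] → after → no.
violet_phase [08:30, 14:30] → met-by → no.
Result: none.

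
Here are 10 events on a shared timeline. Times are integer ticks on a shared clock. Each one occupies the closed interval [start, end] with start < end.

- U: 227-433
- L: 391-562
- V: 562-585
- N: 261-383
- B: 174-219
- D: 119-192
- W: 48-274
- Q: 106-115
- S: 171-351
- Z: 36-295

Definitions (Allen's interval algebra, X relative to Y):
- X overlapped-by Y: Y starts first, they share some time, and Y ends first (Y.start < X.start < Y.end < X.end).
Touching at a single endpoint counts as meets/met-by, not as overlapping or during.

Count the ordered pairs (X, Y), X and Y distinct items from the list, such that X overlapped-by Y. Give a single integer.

Checking all 90 ordered pairs for relation 'overlapped-by'; matching pairs in alphabetical order:
(B, D): B overlapped-by D ✓
(L, U): L overlapped-by U ✓
(N, S): N overlapped-by S ✓
(N, W): N overlapped-by W ✓
(N, Z): N overlapped-by Z ✓
(S, D): S overlapped-by D ✓
(S, W): S overlapped-by W ✓
(S, Z): S overlapped-by Z ✓
(U, S): U overlapped-by S ✓
(U, W): U overlapped-by W ✓
(U, Z): U overlapped-by Z ✓
Count: 11.

11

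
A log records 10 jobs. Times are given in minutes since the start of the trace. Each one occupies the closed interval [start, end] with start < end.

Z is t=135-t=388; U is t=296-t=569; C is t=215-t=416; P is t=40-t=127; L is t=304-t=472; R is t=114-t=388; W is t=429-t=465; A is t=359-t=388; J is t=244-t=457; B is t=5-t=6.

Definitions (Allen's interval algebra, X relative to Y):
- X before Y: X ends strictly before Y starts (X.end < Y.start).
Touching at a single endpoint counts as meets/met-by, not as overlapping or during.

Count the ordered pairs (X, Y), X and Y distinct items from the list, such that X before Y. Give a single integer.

20

Checking all 90 ordered pairs for relation 'before'; matching pairs in alphabetical order:
(A, W): A before W ✓
(B, A): B before A ✓
(B, C): B before C ✓
(B, J): B before J ✓
(B, L): B before L ✓
(B, P): B before P ✓
(B, R): B before R ✓
(B, U): B before U ✓
(B, W): B before W ✓
(B, Z): B before Z ✓
(C, W): C before W ✓
(P, A): P before A ✓
(P, C): P before C ✓
(P, J): P before J ✓
(P, L): P before L ✓
(P, U): P before U ✓
(P, W): P before W ✓
(P, Z): P before Z ✓
(R, W): R before W ✓
(Z, W): Z before W ✓
Count: 20.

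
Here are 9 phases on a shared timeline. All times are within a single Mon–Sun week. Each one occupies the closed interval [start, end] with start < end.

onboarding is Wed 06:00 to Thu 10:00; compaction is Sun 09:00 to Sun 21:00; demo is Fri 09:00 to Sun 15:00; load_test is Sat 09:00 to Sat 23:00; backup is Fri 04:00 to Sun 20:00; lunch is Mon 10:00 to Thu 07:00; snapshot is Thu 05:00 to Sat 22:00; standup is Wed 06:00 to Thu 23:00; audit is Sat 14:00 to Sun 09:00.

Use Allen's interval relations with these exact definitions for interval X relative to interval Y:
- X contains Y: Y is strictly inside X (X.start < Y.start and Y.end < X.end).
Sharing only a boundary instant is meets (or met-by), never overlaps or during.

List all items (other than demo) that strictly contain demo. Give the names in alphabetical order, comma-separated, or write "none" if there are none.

backup

Target demo = [Fri 09:00, Sun 15:00].
audit [Sat 14:00, Sun 09:00] → during → no.
backup [Fri 04:00, Sun 20:00] → contains → yes.
compaction [Sun 09:00, Sun 21:00] → overlapped-by → no.
load_test [Sat 09:00, Sat 23:00] → during → no.
lunch [Mon 10:00, Thu 07:00] → before → no.
onboarding [Wed 06:00, Thu 10:00] → before → no.
snapshot [Thu 05:00, Sat 22:00] → overlaps → no.
standup [Wed 06:00, Thu 23:00] → before → no.
Result: backup.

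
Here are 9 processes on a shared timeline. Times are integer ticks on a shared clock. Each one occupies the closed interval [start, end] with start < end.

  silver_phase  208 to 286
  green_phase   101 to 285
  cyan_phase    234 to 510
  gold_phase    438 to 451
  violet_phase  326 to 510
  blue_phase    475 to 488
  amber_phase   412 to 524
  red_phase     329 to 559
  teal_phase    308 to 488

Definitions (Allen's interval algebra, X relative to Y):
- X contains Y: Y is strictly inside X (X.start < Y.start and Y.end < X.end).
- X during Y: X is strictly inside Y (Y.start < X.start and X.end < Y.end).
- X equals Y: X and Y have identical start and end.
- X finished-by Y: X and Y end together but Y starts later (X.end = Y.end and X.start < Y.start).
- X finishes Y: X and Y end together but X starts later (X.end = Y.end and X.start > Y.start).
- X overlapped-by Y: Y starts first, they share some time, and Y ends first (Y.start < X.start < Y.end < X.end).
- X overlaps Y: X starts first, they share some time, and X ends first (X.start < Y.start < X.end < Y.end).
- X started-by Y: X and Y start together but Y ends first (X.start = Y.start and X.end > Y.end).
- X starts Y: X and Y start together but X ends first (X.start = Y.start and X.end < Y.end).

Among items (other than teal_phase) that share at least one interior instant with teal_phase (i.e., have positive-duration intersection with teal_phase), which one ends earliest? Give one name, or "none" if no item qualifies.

Target teal_phase = [308, 488].
amber_phase [412, 524] → overlapped-by → candidate.
blue_phase [475, 488] → finishes → candidate.
cyan_phase [234, 510] → contains → candidate.
gold_phase [438, 451] → during → candidate.
green_phase [101, 285] → before → excluded.
red_phase [329, 559] → overlapped-by → candidate.
silver_phase [208, 286] → before → excluded.
violet_phase [326, 510] → overlapped-by → candidate.
Among candidates, earliest end is 451 → gold_phase.

gold_phase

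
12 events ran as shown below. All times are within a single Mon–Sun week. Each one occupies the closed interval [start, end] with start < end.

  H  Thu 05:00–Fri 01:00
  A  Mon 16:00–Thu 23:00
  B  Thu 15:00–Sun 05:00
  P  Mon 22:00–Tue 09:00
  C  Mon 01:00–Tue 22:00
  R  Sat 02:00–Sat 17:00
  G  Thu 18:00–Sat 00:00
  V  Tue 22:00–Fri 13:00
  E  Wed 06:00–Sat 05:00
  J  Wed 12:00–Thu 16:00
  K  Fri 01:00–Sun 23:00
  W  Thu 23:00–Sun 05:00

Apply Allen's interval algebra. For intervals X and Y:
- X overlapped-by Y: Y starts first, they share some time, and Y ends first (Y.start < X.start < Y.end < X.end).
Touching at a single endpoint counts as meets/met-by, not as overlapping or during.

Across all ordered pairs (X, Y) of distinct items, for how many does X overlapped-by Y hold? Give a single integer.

24

Checking all 132 ordered pairs for relation 'overlapped-by'; matching pairs in alphabetical order:
(A, C): A overlapped-by C ✓
(B, A): B overlapped-by A ✓
(B, E): B overlapped-by E ✓
(B, H): B overlapped-by H ✓
(B, J): B overlapped-by J ✓
(B, V): B overlapped-by V ✓
(E, A): E overlapped-by A ✓
(E, V): E overlapped-by V ✓
(G, A): G overlapped-by A ✓
(G, H): G overlapped-by H ✓
(G, V): G overlapped-by V ✓
(H, A): H overlapped-by A ✓
(H, J): H overlapped-by J ✓
(K, B): K overlapped-by B ✓
(K, E): K overlapped-by E ✓
(K, G): K overlapped-by G ✓
(K, V): K overlapped-by V ✓
(K, W): K overlapped-by W ✓
(R, E): R overlapped-by E ✓
(V, A): V overlapped-by A ✓
(W, E): W overlapped-by E ✓
(W, G): W overlapped-by G ✓
(W, H): W overlapped-by H ✓
(W, V): W overlapped-by V ✓
Count: 24.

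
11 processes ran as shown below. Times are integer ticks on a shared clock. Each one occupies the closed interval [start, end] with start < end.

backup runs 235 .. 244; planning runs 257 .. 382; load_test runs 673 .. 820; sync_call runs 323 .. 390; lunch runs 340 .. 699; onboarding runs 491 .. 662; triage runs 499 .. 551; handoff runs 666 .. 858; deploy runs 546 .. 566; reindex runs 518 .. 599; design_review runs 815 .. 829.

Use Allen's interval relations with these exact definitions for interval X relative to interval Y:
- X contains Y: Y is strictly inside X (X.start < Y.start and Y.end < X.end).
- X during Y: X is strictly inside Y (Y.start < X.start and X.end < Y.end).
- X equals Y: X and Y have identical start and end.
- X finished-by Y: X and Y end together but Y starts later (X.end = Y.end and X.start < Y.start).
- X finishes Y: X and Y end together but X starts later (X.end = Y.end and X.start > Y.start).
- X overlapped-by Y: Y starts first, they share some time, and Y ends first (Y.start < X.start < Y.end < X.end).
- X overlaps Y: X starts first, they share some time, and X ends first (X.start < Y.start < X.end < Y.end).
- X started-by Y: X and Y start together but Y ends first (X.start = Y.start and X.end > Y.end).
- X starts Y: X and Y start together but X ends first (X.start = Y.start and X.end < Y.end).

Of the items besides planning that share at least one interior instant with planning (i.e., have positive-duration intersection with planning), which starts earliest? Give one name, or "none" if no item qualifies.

Target planning = [257, 382].
backup [235, 244] → before → excluded.
deploy [546, 566] → after → excluded.
design_review [815, 829] → after → excluded.
handoff [666, 858] → after → excluded.
load_test [673, 820] → after → excluded.
lunch [340, 699] → overlapped-by → candidate.
onboarding [491, 662] → after → excluded.
reindex [518, 599] → after → excluded.
sync_call [323, 390] → overlapped-by → candidate.
triage [499, 551] → after → excluded.
Among candidates, earliest start is 323 → sync_call.

sync_call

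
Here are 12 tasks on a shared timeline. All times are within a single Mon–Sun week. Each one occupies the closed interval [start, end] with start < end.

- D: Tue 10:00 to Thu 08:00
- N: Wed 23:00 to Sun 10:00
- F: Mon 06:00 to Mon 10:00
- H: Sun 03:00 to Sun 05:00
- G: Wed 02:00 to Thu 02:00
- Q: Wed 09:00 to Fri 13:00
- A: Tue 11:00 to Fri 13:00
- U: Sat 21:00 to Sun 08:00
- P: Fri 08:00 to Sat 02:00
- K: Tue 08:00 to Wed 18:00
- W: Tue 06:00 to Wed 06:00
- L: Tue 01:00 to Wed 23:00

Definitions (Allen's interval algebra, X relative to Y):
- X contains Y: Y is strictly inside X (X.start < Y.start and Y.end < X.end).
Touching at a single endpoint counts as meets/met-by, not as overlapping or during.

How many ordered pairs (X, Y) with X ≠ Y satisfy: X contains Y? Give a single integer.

8

Checking all 132 ordered pairs for relation 'contains'; matching pairs in alphabetical order:
(A, G): A contains G ✓
(D, G): D contains G ✓
(L, K): L contains K ✓
(L, W): L contains W ✓
(N, H): N contains H ✓
(N, P): N contains P ✓
(N, U): N contains U ✓
(U, H): U contains H ✓
Count: 8.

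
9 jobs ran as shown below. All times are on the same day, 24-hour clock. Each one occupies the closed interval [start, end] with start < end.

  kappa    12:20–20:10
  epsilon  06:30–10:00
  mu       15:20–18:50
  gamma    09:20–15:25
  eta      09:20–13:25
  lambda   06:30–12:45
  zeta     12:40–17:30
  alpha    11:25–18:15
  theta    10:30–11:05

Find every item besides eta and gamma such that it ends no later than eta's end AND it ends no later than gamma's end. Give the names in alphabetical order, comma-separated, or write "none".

Conditions: its end is no later than eta's end (X.end <= 13:25) AND its end is no later than gamma's end (X.end <= 15:25).
alpha: end 18:15 <= 13:25? ✗; end 18:15 <= 15:25? ✗ → no.
epsilon: end 10:00 <= 13:25? ✓; end 10:00 <= 15:25? ✓ → yes.
kappa: end 20:10 <= 13:25? ✗; end 20:10 <= 15:25? ✗ → no.
lambda: end 12:45 <= 13:25? ✓; end 12:45 <= 15:25? ✓ → yes.
mu: end 18:50 <= 13:25? ✗; end 18:50 <= 15:25? ✗ → no.
theta: end 11:05 <= 13:25? ✓; end 11:05 <= 15:25? ✓ → yes.
zeta: end 17:30 <= 13:25? ✗; end 17:30 <= 15:25? ✗ → no.
Result: epsilon, lambda, theta.

epsilon, lambda, theta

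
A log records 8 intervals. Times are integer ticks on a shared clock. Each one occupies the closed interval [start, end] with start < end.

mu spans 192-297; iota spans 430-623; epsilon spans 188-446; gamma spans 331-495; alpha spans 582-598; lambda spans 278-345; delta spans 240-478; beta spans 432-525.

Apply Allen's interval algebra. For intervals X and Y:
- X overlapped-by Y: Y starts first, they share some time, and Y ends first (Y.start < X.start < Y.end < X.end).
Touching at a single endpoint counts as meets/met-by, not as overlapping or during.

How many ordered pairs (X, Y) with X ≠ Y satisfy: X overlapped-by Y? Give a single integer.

12

Checking all 56 ordered pairs for relation 'overlapped-by'; matching pairs in alphabetical order:
(beta, delta): beta overlapped-by delta ✓
(beta, epsilon): beta overlapped-by epsilon ✓
(beta, gamma): beta overlapped-by gamma ✓
(delta, epsilon): delta overlapped-by epsilon ✓
(delta, mu): delta overlapped-by mu ✓
(gamma, delta): gamma overlapped-by delta ✓
(gamma, epsilon): gamma overlapped-by epsilon ✓
(gamma, lambda): gamma overlapped-by lambda ✓
(iota, delta): iota overlapped-by delta ✓
(iota, epsilon): iota overlapped-by epsilon ✓
(iota, gamma): iota overlapped-by gamma ✓
(lambda, mu): lambda overlapped-by mu ✓
Count: 12.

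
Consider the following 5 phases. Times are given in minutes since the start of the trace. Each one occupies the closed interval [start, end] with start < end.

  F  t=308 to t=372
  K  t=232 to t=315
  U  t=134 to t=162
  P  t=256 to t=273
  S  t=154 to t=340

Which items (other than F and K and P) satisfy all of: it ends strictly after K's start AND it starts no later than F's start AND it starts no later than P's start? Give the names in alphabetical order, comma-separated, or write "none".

S

Conditions: its end is strictly after K's start (X.end > t=232) AND its start is no later than F's start (X.start <= t=308) AND its start is no later than P's start (X.start <= t=256).
S: end t=340 > t=232? ✓; start t=154 <= t=308? ✓; start t=154 <= t=256? ✓ → yes.
U: end t=162 > t=232? ✗; start t=134 <= t=308? ✓; start t=134 <= t=256? ✓ → no.
Result: S.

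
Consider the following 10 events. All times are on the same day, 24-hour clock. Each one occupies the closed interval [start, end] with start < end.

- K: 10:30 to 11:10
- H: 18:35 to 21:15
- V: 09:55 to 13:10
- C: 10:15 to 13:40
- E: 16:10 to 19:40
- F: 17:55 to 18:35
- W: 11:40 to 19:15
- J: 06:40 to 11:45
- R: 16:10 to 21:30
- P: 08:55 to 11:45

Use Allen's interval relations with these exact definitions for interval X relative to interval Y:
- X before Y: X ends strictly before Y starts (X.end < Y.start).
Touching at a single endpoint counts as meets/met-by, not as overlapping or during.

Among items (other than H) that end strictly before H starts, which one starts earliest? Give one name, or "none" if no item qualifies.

J

Target H = [18:35, 21:15].
C [10:15, 13:40] → before → candidate.
E [16:10, 19:40] → overlaps → excluded.
F [17:55, 18:35] → meets → excluded.
J [06:40, 11:45] → before → candidate.
K [10:30, 11:10] → before → candidate.
P [08:55, 11:45] → before → candidate.
R [16:10, 21:30] → contains → excluded.
V [09:55, 13:10] → before → candidate.
W [11:40, 19:15] → overlaps → excluded.
Among candidates, earliest start is 06:40 → J.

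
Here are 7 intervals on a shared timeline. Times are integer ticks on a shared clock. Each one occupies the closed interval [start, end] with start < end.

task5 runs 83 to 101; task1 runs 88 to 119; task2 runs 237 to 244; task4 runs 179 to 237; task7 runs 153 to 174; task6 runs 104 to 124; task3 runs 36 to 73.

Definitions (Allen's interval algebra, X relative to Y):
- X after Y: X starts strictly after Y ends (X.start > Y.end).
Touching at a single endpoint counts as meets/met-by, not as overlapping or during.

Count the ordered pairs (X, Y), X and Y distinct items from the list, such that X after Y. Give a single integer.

Checking all 42 ordered pairs for relation 'after'; matching pairs in alphabetical order:
(task1, task3): task1 after task3 ✓
(task2, task1): task2 after task1 ✓
(task2, task3): task2 after task3 ✓
(task2, task5): task2 after task5 ✓
(task2, task6): task2 after task6 ✓
(task2, task7): task2 after task7 ✓
(task4, task1): task4 after task1 ✓
(task4, task3): task4 after task3 ✓
(task4, task5): task4 after task5 ✓
(task4, task6): task4 after task6 ✓
(task4, task7): task4 after task7 ✓
(task5, task3): task5 after task3 ✓
(task6, task3): task6 after task3 ✓
(task6, task5): task6 after task5 ✓
(task7, task1): task7 after task1 ✓
(task7, task3): task7 after task3 ✓
(task7, task5): task7 after task5 ✓
(task7, task6): task7 after task6 ✓
Count: 18.

18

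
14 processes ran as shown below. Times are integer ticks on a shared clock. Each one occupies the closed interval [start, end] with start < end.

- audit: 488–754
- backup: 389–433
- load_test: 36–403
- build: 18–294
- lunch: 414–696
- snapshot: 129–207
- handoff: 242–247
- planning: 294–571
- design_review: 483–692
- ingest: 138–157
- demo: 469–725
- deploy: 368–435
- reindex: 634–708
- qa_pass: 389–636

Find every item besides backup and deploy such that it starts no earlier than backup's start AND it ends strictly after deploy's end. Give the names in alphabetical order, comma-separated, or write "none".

Conditions: its start is no earlier than backup's start (X.start >= 389) AND its end is strictly after deploy's end (X.end > 435).
audit: start 488 >= 389? ✓; end 754 > 435? ✓ → yes.
build: start 18 >= 389? ✗; end 294 > 435? ✗ → no.
demo: start 469 >= 389? ✓; end 725 > 435? ✓ → yes.
design_review: start 483 >= 389? ✓; end 692 > 435? ✓ → yes.
handoff: start 242 >= 389? ✗; end 247 > 435? ✗ → no.
ingest: start 138 >= 389? ✗; end 157 > 435? ✗ → no.
load_test: start 36 >= 389? ✗; end 403 > 435? ✗ → no.
lunch: start 414 >= 389? ✓; end 696 > 435? ✓ → yes.
planning: start 294 >= 389? ✗; end 571 > 435? ✓ → no.
qa_pass: start 389 >= 389? ✓; end 636 > 435? ✓ → yes.
reindex: start 634 >= 389? ✓; end 708 > 435? ✓ → yes.
snapshot: start 129 >= 389? ✗; end 207 > 435? ✗ → no.
Result: audit, demo, design_review, lunch, qa_pass, reindex.

audit, demo, design_review, lunch, qa_pass, reindex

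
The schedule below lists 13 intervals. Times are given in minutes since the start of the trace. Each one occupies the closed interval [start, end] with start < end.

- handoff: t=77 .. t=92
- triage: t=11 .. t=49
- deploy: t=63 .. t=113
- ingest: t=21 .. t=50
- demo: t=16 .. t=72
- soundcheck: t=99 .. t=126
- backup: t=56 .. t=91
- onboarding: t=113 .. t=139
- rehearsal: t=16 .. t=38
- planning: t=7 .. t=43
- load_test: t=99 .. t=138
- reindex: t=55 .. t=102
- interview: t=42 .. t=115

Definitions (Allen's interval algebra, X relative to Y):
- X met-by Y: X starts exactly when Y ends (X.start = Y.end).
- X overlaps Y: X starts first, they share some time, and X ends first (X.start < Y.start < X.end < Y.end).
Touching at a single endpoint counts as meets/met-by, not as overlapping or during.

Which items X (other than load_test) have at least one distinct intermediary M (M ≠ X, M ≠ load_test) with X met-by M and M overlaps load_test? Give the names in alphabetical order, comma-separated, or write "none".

onboarding

Target load_test = [t=99, t=138].
Intermediaries M with M overlaps load_test: deploy, interview, reindex.
Via deploy — items with X met-by deploy: onboarding.
Via interview — items with X met-by interview: none.
Via reindex — items with X met-by reindex: none.
Union: onboarding.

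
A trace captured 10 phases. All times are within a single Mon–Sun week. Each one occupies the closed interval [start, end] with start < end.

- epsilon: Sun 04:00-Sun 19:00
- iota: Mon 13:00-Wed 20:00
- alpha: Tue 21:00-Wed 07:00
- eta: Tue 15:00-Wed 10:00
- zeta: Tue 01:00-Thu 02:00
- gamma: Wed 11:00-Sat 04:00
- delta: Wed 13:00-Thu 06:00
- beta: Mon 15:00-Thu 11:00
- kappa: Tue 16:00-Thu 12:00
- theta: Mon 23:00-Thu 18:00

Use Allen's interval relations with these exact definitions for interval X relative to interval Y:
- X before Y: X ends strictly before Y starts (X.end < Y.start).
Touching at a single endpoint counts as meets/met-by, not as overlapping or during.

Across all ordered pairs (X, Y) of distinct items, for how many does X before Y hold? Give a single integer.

Checking all 90 ordered pairs for relation 'before'; matching pairs in alphabetical order:
(alpha, delta): alpha before delta ✓
(alpha, epsilon): alpha before epsilon ✓
(alpha, gamma): alpha before gamma ✓
(beta, epsilon): beta before epsilon ✓
(delta, epsilon): delta before epsilon ✓
(eta, delta): eta before delta ✓
(eta, epsilon): eta before epsilon ✓
(eta, gamma): eta before gamma ✓
(gamma, epsilon): gamma before epsilon ✓
(iota, epsilon): iota before epsilon ✓
(kappa, epsilon): kappa before epsilon ✓
(theta, epsilon): theta before epsilon ✓
(zeta, epsilon): zeta before epsilon ✓
Count: 13.

13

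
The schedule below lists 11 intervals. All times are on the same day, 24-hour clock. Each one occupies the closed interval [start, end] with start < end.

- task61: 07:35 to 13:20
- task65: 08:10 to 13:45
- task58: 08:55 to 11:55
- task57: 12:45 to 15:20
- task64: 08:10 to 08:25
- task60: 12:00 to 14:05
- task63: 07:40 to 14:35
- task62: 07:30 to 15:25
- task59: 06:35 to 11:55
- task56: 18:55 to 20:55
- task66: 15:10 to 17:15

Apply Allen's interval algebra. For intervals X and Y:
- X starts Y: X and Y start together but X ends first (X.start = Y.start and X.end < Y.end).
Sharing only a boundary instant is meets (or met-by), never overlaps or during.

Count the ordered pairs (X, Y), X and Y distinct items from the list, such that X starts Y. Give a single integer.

1

Checking all 110 ordered pairs for relation 'starts'; matching pairs in alphabetical order:
(task64, task65): task64 starts task65 ✓
Count: 1.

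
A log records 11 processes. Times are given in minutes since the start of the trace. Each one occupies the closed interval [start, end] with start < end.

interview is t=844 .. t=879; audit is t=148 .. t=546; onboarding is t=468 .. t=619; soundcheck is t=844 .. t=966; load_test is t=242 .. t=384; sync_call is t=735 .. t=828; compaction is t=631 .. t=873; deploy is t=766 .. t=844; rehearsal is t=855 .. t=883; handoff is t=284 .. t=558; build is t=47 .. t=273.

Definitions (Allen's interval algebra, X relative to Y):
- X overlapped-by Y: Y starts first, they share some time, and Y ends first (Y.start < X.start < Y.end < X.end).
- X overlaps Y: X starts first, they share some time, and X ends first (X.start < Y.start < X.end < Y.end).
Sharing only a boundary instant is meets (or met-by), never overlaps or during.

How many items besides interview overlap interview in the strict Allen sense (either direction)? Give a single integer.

2

Target interview = [t=844, t=879].
audit [t=148, t=546] → before → no.
build [t=47, t=273] → before → no.
compaction [t=631, t=873] → overlaps → counts.
deploy [t=766, t=844] → meets → no.
handoff [t=284, t=558] → before → no.
load_test [t=242, t=384] → before → no.
onboarding [t=468, t=619] → before → no.
rehearsal [t=855, t=883] → overlapped-by → counts.
soundcheck [t=844, t=966] → started-by → no.
sync_call [t=735, t=828] → before → no.
Total: 2.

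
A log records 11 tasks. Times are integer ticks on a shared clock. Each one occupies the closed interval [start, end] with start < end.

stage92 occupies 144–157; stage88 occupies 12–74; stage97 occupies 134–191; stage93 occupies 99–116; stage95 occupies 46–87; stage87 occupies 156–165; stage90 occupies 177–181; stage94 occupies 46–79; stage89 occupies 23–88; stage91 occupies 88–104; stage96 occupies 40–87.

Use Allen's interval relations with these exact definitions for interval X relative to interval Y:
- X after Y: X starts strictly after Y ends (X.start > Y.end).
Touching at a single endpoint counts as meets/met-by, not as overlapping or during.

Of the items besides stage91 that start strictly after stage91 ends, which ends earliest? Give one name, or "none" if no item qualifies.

Target stage91 = [88, 104].
stage87 [156, 165] → after → candidate.
stage88 [12, 74] → before → excluded.
stage89 [23, 88] → meets → excluded.
stage90 [177, 181] → after → candidate.
stage92 [144, 157] → after → candidate.
stage93 [99, 116] → overlapped-by → excluded.
stage94 [46, 79] → before → excluded.
stage95 [46, 87] → before → excluded.
stage96 [40, 87] → before → excluded.
stage97 [134, 191] → after → candidate.
Among candidates, earliest end is 157 → stage92.

stage92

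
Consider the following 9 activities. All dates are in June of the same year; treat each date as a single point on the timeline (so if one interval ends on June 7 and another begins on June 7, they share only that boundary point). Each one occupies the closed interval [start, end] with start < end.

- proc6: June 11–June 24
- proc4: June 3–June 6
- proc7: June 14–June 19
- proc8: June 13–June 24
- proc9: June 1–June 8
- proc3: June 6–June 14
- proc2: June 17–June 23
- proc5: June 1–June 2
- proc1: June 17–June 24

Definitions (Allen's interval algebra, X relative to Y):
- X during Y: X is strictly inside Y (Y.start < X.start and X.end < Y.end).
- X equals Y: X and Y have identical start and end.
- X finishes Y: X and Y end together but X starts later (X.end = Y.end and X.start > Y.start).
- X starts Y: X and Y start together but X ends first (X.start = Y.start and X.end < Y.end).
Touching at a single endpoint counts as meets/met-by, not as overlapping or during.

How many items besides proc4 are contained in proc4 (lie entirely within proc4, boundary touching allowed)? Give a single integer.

Target proc4 = [June 3, June 6].
proc1 [June 17, June 24] → after → no.
proc2 [June 17, June 23] → after → no.
proc3 [June 6, June 14] → met-by → no.
proc5 [June 1, June 2] → before → no.
proc6 [June 11, June 24] → after → no.
proc7 [June 14, June 19] → after → no.
proc8 [June 13, June 24] → after → no.
proc9 [June 1, June 8] → contains → no.
Total: 0.

0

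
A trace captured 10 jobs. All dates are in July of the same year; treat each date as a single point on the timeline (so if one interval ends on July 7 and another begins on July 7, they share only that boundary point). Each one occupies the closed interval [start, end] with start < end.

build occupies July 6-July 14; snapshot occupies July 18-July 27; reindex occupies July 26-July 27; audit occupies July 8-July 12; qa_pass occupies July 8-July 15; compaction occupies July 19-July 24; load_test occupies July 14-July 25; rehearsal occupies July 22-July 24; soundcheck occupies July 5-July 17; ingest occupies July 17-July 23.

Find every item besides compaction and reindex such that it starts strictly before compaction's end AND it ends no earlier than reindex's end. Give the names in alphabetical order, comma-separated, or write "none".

Conditions: its start is strictly before compaction's end (X.start < July 24) AND its end is no earlier than reindex's end (X.end >= July 27).
audit: start July 8 < July 24? ✓; end July 12 >= July 27? ✗ → no.
build: start July 6 < July 24? ✓; end July 14 >= July 27? ✗ → no.
ingest: start July 17 < July 24? ✓; end July 23 >= July 27? ✗ → no.
load_test: start July 14 < July 24? ✓; end July 25 >= July 27? ✗ → no.
qa_pass: start July 8 < July 24? ✓; end July 15 >= July 27? ✗ → no.
rehearsal: start July 22 < July 24? ✓; end July 24 >= July 27? ✗ → no.
snapshot: start July 18 < July 24? ✓; end July 27 >= July 27? ✓ → yes.
soundcheck: start July 5 < July 24? ✓; end July 17 >= July 27? ✗ → no.
Result: snapshot.

snapshot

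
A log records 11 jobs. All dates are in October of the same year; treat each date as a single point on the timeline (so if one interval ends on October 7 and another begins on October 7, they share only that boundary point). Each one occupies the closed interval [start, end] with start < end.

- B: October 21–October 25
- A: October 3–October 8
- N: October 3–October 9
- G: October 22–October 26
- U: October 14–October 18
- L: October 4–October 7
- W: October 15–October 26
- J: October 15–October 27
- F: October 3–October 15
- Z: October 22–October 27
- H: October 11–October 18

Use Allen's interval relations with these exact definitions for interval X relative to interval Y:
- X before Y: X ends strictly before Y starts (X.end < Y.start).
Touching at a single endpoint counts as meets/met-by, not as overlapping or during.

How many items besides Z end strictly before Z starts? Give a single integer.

Target Z = [October 22, October 27].
A [October 3, October 8] → before → counts.
B [October 21, October 25] → overlaps → no.
F [October 3, October 15] → before → counts.
G [October 22, October 26] → starts → no.
H [October 11, October 18] → before → counts.
J [October 15, October 27] → finished-by → no.
L [October 4, October 7] → before → counts.
N [October 3, October 9] → before → counts.
U [October 14, October 18] → before → counts.
W [October 15, October 26] → overlaps → no.
Total: 6.

6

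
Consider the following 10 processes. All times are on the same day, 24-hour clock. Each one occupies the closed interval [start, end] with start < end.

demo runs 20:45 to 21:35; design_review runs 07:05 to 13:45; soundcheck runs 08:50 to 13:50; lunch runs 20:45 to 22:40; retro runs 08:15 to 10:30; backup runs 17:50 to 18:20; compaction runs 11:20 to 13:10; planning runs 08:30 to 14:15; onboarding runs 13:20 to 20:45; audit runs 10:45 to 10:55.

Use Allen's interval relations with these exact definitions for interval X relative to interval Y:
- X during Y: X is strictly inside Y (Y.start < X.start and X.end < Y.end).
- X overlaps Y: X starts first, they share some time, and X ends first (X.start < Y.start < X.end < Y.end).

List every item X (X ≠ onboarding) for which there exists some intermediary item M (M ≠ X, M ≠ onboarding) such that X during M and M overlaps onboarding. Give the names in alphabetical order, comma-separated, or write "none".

Target onboarding = [13:20, 20:45].
Intermediaries M with M overlaps onboarding: design_review, planning, soundcheck.
Via design_review — items with X during design_review: audit, compaction, retro.
Via planning — items with X during planning: audit, compaction, soundcheck.
Via soundcheck — items with X during soundcheck: audit, compaction.
Union: audit, compaction, retro, soundcheck.

audit, compaction, retro, soundcheck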